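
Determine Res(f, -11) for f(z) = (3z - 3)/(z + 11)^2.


Step 1: Pole of order 2 at z = -11
Step 2: Res = lim d/dz [(z + 11)^2 * f(z)] as z -> -11
Step 3: (z + 11)^2 * f(z) = 3z - 3
Step 4: d/dz[3z - 3] = 3

3


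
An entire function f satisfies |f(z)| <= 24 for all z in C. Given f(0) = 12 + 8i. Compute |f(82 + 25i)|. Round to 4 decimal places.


Step 1: By Liouville's theorem, a bounded entire function is constant.
Step 2: f(z) = f(0) = 12 + 8i for all z.
Step 3: |f(w)| = |12 + 8i| = sqrt(144 + 64)
Step 4: = 14.4222

14.4222


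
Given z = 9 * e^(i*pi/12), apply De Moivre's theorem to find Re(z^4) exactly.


Step 1: By De Moivre's theorem, z^4 = 9^4 * e^(i*4*pi/12) = 6561 * (cos(pi/3) + i*sin(pi/3))
Step 2: |z|^4 = 9^4 = 6561
Step 3: The angle pi/3 already lies in [0, 2*pi)
Step 4: cos(pi/3) = 1/2
Step 5: Re(z^4) = 6561 * 1/2 = 6561/2

6561/2


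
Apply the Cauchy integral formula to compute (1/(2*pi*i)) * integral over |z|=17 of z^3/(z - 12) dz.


Step 1: f(z) = z^3, a = 12 is inside |z| = 17
Step 2: By Cauchy integral formula: (1/(2pi*i)) * integral = f(a)
Step 3: f(12) = 12^3 = 1728

1728


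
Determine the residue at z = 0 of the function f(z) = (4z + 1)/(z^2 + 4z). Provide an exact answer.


Step 1: Q(z) = z^2 + 4z = (z)(z + 4)
Step 2: Q'(z) = 2z + 4
Step 3: Q'(0) = 4, P(0) = 1
Step 4: Res = P(0)/Q'(0) = 1/4 = 1/4

1/4


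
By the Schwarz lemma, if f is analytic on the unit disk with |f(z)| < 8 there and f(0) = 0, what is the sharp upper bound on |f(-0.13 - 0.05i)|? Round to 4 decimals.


Step 1: g = f/8 maps D -> D with g(0) = 0, so by the Schwarz lemma |g(z)| <= |z|, i.e. |f(z)| <= 8|z|; this is sharp (f(z) = 8z).
Step 2: |z0|^2 = (-0.13)^2 + (-0.05)^2 = 0.0194
Step 3: |z0| = sqrt(0.0194) = 0.139284
Step 4: Best bound = 8 * |z0| = 8 * 0.139284 = 1.1143

1.1143


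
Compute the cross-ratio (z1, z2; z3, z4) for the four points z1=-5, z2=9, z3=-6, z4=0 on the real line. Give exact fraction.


Step 1: (z1-z3)(z2-z4) = 1 * 9 = 9
Step 2: (z1-z4)(z2-z3) = (-5) * 15 = -75
Step 3: Cross-ratio = -9/75 = -3/25

-3/25


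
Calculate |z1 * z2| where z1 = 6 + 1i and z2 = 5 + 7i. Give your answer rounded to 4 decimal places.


Step 1: |z1| = sqrt(6^2 + 1^2) = sqrt(37)
Step 2: |z2| = sqrt(5^2 + 7^2) = sqrt(74)
Step 3: |z1*z2| = |z1|*|z2| = sqrt(37) * sqrt(74) = sqrt(37 * 74) = sqrt(2738)
Step 4: = 52.3259

52.3259


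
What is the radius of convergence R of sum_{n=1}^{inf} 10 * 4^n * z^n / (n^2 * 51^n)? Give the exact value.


Step 1: General term a_n = 10 * 4^n / (n^2 * 51^n)
Step 2: By the root test, |a_n|^(1/n) = 10^(1/n) * 4 / (n^(2/n) * 51) -> 4/51 as n -> infinity (since 10^(1/n) -> 1 and n^(2/n) -> 1)
Step 3: R = 1/lim|a_n|^(1/n) = 51/4

51/4


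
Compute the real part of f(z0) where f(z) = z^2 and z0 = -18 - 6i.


Step 1: z0 = -18 - 6i
Step 2: z0^2 = (-18)^2 - (-6)^2 + 216i
Step 3: real part = 324 - 36 = 288

288


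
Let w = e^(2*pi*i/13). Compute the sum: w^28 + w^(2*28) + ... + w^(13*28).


Step 1: The sum sum_{j=1}^{n} w^(k*j) equals n if n | k, else 0.
Step 2: Here n = 13, k = 28
Step 3: Does n divide k? 13 | 28 -> False
Step 4: Sum = 0

0


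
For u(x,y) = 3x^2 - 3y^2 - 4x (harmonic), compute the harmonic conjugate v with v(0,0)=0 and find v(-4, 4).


Step 1: v_x = -u_y = 6y + 0
Step 2: v_y = u_x = 6x - 4
Step 3: v = 6xy - 4y + C
Step 4: v(0,0) = 0 => C = 0
Step 5: v(-4, 4) = -112

-112


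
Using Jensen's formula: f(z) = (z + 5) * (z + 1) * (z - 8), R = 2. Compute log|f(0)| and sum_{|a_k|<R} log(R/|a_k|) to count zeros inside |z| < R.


Jensen's formula: (1/2pi)*integral log|f(Re^it)|dt = log|f(0)| + sum_{|a_k|<R} log(R/|a_k|)
Step 1: f(0) = 5 * 1 * (-8) = -40
Step 2: log|f(0)| = log|-5| + log|-1| + log|8| = 3.6889
Step 3: Zeros inside |z| < 2: -1
Step 4: Jensen sum = log(2/1) = 0.6931
Step 5: n(R) = number of terms in the Jensen sum = count of zeros inside |z| < 2 = 1

1


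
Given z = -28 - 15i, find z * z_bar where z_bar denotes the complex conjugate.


Step 1: conj(z) = -28 + 15i
Step 2: z * conj(z) = (-28)^2 + (-15)^2
Step 3: = 784 + 225 = 1009

1009


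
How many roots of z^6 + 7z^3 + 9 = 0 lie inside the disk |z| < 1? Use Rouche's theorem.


Step 1: On |z| = 1 the three terms have sizes |z^6| = 1^6 = 1, |7z^3| = 7*1^3 = 7, |9| = 9
Step 2: The dominant term is g(z) = 9; let h(z) = z^6 + 7z^3 so f = g + h
Step 3: On |z| = 1: |g| = 9 and |h| <= 1 + 7 = 8
Step 4: Since 9 > 8, |h| < |g| on |z| = 1, so by Rouche f has the same number of zeros as g inside |z| < 1
Step 5: g(z) = 9 is a nonzero constant with no zeros inside |z| < 1. Answer = 0

0


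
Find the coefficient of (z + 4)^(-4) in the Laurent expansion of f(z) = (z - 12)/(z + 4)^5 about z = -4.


Step 1: Write the numerator in powers of (z + 4): z - 12 = (z + 4) + (1*(-4) - 12) = (z + 4) - 16
Step 2: Divide by (z + 4)^5: f(z) = -16(z + 4)^(-5) + (z + 4)^(-4)
Step 3: This finite sum is the Laurent series of f about z = -4.
Step 4: Coefficient of (z + 4)^(-4) = coefficient of (z + 4) in the re-centred numerator = 1

1


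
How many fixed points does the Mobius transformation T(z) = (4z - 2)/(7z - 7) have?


Step 1: Fixed points satisfy T(z) = z
Step 2: 7z^2 - 11z + 2 = 0
Step 3: Discriminant = (-11)^2 - 4*7*2 = 65
Step 4: Number of fixed points = 2

2


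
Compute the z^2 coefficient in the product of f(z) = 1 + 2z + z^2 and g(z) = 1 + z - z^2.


Step 1: z^2 term in f*g comes from: (1)*(-z^2) + (2z)*(z) + (z^2)*(1)
Step 2: = -1 + 2 + 1
Step 3: = 2

2


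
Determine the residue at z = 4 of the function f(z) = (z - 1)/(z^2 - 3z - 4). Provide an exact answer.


Step 1: Q(z) = z^2 - 3z - 4 = (z - 4)(z + 1)
Step 2: Q'(z) = 2z - 3
Step 3: Q'(4) = 5, P(4) = 3
Step 4: Res = P(4)/Q'(4) = 3/5 = 3/5

3/5


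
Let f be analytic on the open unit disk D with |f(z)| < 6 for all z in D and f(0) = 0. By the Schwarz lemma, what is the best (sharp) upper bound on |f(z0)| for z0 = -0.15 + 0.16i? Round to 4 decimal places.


Step 1: g = f/6 maps D -> D with g(0) = 0, so by the Schwarz lemma |g(z)| <= |z|, i.e. |f(z)| <= 6|z|; this is sharp (f(z) = 6z).
Step 2: |z0|^2 = (-0.15)^2 + 0.16^2 = 0.0481
Step 3: |z0| = sqrt(0.0481) = 0.219317
Step 4: Best bound = 6 * |z0| = 6 * 0.219317 = 1.3159

1.3159


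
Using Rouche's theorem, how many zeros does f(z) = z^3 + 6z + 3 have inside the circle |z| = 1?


Step 1: On |z| = 1 the three terms have sizes |z^3| = 1^3 = 1, |6z| = 6*1 = 6, |3| = 3
Step 2: The dominant term is g(z) = 6z; let h(z) = z^3 + 3 so f = g + h
Step 3: On |z| = 1: |g| = 6 and |h| <= 1 + 3 = 4
Step 4: Since 6 > 4, |h| < |g| on |z| = 1, so by Rouche f has the same number of zeros as g inside |z| < 1
Step 5: g(z) = 6z has 1 zero (at the origin, multiplicity 1) inside |z| < 1. Answer = 1

1


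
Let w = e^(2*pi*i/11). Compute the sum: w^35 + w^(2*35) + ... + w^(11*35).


Step 1: The sum sum_{j=1}^{n} w^(k*j) equals n if n | k, else 0.
Step 2: Here n = 11, k = 35
Step 3: Does n divide k? 11 | 35 -> False
Step 4: Sum = 0

0


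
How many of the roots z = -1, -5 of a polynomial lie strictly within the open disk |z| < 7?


Step 1: Check each root:
  z = -1: |-1| = 1 < 7
  z = -5: |-5| = 5 < 7
Step 2: Count = 2

2


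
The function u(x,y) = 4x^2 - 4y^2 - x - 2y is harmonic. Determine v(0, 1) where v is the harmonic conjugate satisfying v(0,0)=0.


Step 1: v_x = -u_y = 8y + 2
Step 2: v_y = u_x = 8x - 1
Step 3: v = 8xy + 2x - y + C
Step 4: v(0,0) = 0 => C = 0
Step 5: v(0, 1) = -1

-1


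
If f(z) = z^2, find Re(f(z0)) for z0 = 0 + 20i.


Step 1: z0 = 0 + 20i
Step 2: z0^2 = 0^2 - 20^2 + 0i
Step 3: real part = 0 - 400 = -400

-400


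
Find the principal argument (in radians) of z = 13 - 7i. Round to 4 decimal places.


Step 1: z = 13 - 7i
Step 2: arg(z) = atan2(-7, 13)
Step 3: arg(z) = -0.4939

-0.4939


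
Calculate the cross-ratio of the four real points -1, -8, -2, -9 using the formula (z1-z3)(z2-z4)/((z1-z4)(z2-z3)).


Step 1: (z1-z3)(z2-z4) = 1 * 1 = 1
Step 2: (z1-z4)(z2-z3) = 8 * (-6) = -48
Step 3: Cross-ratio = -1/48 = -1/48

-1/48


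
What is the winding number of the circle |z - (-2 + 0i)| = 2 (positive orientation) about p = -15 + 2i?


Step 1: Center c = (-2, 0), radius = 2
Step 2: |p - c|^2 = (-13)^2 + 2^2 = 173
Step 3: r^2 = 4
Step 4: |p-c| > r so winding number = 0

0


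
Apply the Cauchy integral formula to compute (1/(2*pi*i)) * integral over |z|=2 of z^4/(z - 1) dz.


Step 1: f(z) = z^4, a = 1 is inside |z| = 2
Step 2: By Cauchy integral formula: (1/(2pi*i)) * integral = f(a)
Step 3: f(1) = 1^4 = 1

1


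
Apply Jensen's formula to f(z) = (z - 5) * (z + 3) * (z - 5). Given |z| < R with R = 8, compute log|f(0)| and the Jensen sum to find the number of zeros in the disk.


Jensen's formula: (1/2pi)*integral log|f(Re^it)|dt = log|f(0)| + sum_{|a_k|<R} log(R/|a_k|)
Step 1: f(0) = (-5) * 3 * (-5) = 75
Step 2: log|f(0)| = log|5| + log|-3| + log|5| = 4.3175
Step 3: Zeros inside |z| < 8: 5, -3, 5
Step 4: Jensen sum = log(8/5) + log(8/3) + log(8/5) = 1.9208
Step 5: n(R) = number of terms in the Jensen sum = count of zeros inside |z| < 8 = 3

3


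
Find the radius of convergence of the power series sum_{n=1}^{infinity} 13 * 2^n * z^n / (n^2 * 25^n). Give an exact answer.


Step 1: General term a_n = 13 * 2^n / (n^2 * 25^n)
Step 2: By the root test, |a_n|^(1/n) = 13^(1/n) * 2 / (n^(2/n) * 25) -> 2/25 as n -> infinity (since 13^(1/n) -> 1 and n^(2/n) -> 1)
Step 3: R = 1/lim|a_n|^(1/n) = 25/2

25/2


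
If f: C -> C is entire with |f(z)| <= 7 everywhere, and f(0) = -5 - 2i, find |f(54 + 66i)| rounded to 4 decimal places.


Step 1: By Liouville's theorem, a bounded entire function is constant.
Step 2: f(z) = f(0) = -5 - 2i for all z.
Step 3: |f(w)| = |-5 - 2i| = sqrt(25 + 4)
Step 4: = 5.3852

5.3852


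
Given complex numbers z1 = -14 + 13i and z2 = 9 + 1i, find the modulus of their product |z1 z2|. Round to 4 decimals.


Step 1: |z1| = sqrt((-14)^2 + 13^2) = sqrt(365)
Step 2: |z2| = sqrt(9^2 + 1^2) = sqrt(82)
Step 3: |z1*z2| = |z1|*|z2| = sqrt(365) * sqrt(82) = sqrt(365 * 82) = sqrt(29930)
Step 4: = 173.0029

173.0029


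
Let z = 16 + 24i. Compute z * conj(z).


Step 1: conj(z) = 16 - 24i
Step 2: z * conj(z) = 16^2 + 24^2
Step 3: = 256 + 576 = 832

832


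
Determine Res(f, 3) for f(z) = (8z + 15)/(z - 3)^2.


Step 1: Pole of order 2 at z = 3
Step 2: Res = lim d/dz [(z - 3)^2 * f(z)] as z -> 3
Step 3: (z - 3)^2 * f(z) = 8z + 15
Step 4: d/dz[8z + 15] = 8

8


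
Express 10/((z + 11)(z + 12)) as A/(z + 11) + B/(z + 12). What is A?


Step 1: Multiply both sides by (z + 11) and set z = -11
Step 2: A = 10 / (-11 + 12)
Step 3: A = 10 / 1
Step 4: A = 10

10


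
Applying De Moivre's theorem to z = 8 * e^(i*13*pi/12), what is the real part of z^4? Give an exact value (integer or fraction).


Step 1: By De Moivre's theorem, z^4 = 8^4 * e^(i*4*13*pi/12) = 4096 * (cos(13*pi/3) + i*sin(13*pi/3))
Step 2: |z|^4 = 8^4 = 4096
Step 3: Reduce the angle mod 2*pi: 13*pi/3 - 4*pi = pi/3
Step 4: cos(pi/3) = 1/2
Step 5: Re(z^4) = 4096 * 1/2 = 2048

2048


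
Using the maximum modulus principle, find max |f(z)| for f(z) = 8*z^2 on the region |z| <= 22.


Step 1: On |z| = 22, |f(z)| = 8 * |z|^2 = 8 * 22^2
Step 2: By maximum modulus principle, maximum is on boundary.
Step 3: Maximum = 8 * 484 = 3872

3872


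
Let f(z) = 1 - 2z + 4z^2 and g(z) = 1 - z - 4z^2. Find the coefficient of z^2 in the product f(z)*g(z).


Step 1: z^2 term in f*g comes from: (1)*(-4z^2) + (-2z)*(-z) + (4z^2)*(1)
Step 2: = -4 + 2 + 4
Step 3: = 2

2


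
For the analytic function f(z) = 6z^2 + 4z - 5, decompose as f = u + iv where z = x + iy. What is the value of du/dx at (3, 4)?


Step 1: f(z) = 6(x+iy)^2 + 4(x+iy) - 5
Step 2: u = 6(x^2 - y^2) + 4x - 5
Step 3: u_x = 12x + 4
Step 4: At (3, 4): u_x = 36 + 4 = 40

40


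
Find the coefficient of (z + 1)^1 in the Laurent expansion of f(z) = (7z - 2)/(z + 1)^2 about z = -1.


Step 1: Write the numerator in powers of (z + 1): 7z - 2 = 7(z + 1) + (7*(-1) - 2) = 7(z + 1) - 9
Step 2: Divide by (z + 1)^2: f(z) = -9(z + 1)^(-2) + 7(z + 1)^(-1)
Step 3: This finite sum is the Laurent series of f about z = -1.
Step 4: Only the powers -2 and -1 appear, so the coefficient of (z + 1)^1 = 0

0


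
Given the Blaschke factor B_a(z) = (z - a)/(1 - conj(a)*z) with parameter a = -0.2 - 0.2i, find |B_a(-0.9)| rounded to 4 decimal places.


Step 1: Numerator z0 - a = -0.9 - (-0.2 - 0.2i) = -0.7 + 0.2i
Step 2: Denominator 1 - conj(a)*z0 = 1 - (-0.2 + 0.2i)*(-0.9) = 0.82 + 0.18i
Step 3: |z0 - a|^2 = (-0.7)^2 + 0.2^2 = 0.53; |1 - conj(a)*z0|^2 = 0.82^2 + 0.18^2 = 0.7048
Step 4: |B_a(-0.9)| = sqrt(0.53 / 0.7048) = sqrt(0.751986)
Step 5: = 0.8672

0.8672


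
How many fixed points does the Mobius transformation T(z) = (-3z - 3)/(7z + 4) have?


Step 1: Fixed points satisfy T(z) = z
Step 2: 7z^2 + 7z + 3 = 0
Step 3: Discriminant = 7^2 - 4*7*3 = -35
Step 4: Number of fixed points = 2

2


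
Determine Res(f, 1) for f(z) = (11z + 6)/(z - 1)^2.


Step 1: Pole of order 2 at z = 1
Step 2: Res = lim d/dz [(z - 1)^2 * f(z)] as z -> 1
Step 3: (z - 1)^2 * f(z) = 11z + 6
Step 4: d/dz[11z + 6] = 11

11


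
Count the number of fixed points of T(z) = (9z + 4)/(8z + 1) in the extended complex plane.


Step 1: Fixed points satisfy T(z) = z
Step 2: 8z^2 - 8z - 4 = 0
Step 3: Discriminant = (-8)^2 - 4*8*(-4) = 192
Step 4: Number of fixed points = 2

2


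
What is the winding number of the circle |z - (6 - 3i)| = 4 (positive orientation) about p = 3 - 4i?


Step 1: Center c = (6, -3), radius = 4
Step 2: |p - c|^2 = (-3)^2 + (-1)^2 = 10
Step 3: r^2 = 16
Step 4: |p-c| < r so winding number = 1

1


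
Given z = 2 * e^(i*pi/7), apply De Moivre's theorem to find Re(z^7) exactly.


Step 1: By De Moivre's theorem, z^7 = 2^7 * e^(i*7*pi/7) = 128 * (cos(pi) + i*sin(pi))
Step 2: |z|^7 = 2^7 = 128
Step 3: The angle pi already lies in [0, 2*pi)
Step 4: cos(pi) = -1
Step 5: Re(z^7) = 128 * (-1) = -128

-128


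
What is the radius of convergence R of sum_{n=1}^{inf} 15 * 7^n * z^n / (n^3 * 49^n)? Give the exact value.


Step 1: General term a_n = 15 * 7^n / (n^3 * 49^n)
Step 2: By the root test, |a_n|^(1/n) = 15^(1/n) * 7 / (n^(3/n) * 49) -> 7/49 as n -> infinity (since 15^(1/n) -> 1 and n^(3/n) -> 1)
Step 3: R = 1/lim|a_n|^(1/n) = 49/7 = 7

7


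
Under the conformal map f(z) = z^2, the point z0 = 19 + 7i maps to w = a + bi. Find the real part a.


Step 1: z0 = 19 + 7i
Step 2: z0^2 = 19^2 - 7^2 + 266i
Step 3: real part = 361 - 49 = 312

312


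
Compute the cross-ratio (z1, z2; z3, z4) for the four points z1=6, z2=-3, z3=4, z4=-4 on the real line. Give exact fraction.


Step 1: (z1-z3)(z2-z4) = 2 * 1 = 2
Step 2: (z1-z4)(z2-z3) = 10 * (-7) = -70
Step 3: Cross-ratio = -2/70 = -1/35

-1/35


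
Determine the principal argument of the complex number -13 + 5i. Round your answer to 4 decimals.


Step 1: z = -13 + 5i
Step 2: arg(z) = atan2(5, -13)
Step 3: arg(z) = 2.7744

2.7744


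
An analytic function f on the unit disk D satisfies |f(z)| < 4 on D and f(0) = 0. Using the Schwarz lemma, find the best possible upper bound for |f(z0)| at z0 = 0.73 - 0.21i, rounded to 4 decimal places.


Step 1: g = f/4 maps D -> D with g(0) = 0, so by the Schwarz lemma |g(z)| <= |z|, i.e. |f(z)| <= 4|z|; this is sharp (f(z) = 4z).
Step 2: |z0|^2 = 0.73^2 + (-0.21)^2 = 0.577
Step 3: |z0| = sqrt(0.577) = 0.759605
Step 4: Best bound = 4 * |z0| = 4 * 0.759605 = 3.0384

3.0384


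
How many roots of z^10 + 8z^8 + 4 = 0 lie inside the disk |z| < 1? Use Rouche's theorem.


Step 1: On |z| = 1 the three terms have sizes |z^10| = 1^10 = 1, |8z^8| = 8*1^8 = 8, |4| = 4
Step 2: The dominant term is g(z) = 8z^8; let h(z) = z^10 + 4 so f = g + h
Step 3: On |z| = 1: |g| = 8 and |h| <= 1 + 4 = 5
Step 4: Since 8 > 5, |h| < |g| on |z| = 1, so by Rouche f has the same number of zeros as g inside |z| < 1
Step 5: g(z) = 8z^8 has 8 zeros (at the origin, multiplicity 8) inside |z| < 1. Answer = 8

8


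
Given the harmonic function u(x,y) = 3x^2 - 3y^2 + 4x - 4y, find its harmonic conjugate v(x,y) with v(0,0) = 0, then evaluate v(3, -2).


Step 1: v_x = -u_y = 6y + 4
Step 2: v_y = u_x = 6x + 4
Step 3: v = 6xy + 4x + 4y + C
Step 4: v(0,0) = 0 => C = 0
Step 5: v(3, -2) = -32

-32


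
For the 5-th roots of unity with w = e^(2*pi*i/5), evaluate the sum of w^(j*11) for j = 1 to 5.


Step 1: The sum sum_{j=1}^{n} w^(k*j) equals n if n | k, else 0.
Step 2: Here n = 5, k = 11
Step 3: Does n divide k? 5 | 11 -> False
Step 4: Sum = 0

0


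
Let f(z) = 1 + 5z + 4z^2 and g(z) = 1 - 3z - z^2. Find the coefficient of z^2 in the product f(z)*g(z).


Step 1: z^2 term in f*g comes from: (1)*(-z^2) + (5z)*(-3z) + (4z^2)*(1)
Step 2: = -1 - 15 + 4
Step 3: = -12

-12


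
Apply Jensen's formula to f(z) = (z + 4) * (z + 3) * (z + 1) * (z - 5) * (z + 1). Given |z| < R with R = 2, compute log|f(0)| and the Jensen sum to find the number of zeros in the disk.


Jensen's formula: (1/2pi)*integral log|f(Re^it)|dt = log|f(0)| + sum_{|a_k|<R} log(R/|a_k|)
Step 1: f(0) = 4 * 3 * 1 * (-5) * 1 = -60
Step 2: log|f(0)| = log|-4| + log|-3| + log|-1| + log|5| + log|-1| = 4.0943
Step 3: Zeros inside |z| < 2: -1, -1
Step 4: Jensen sum = log(2/1) + log(2/1) = 1.3863
Step 5: n(R) = number of terms in the Jensen sum = count of zeros inside |z| < 2 = 2

2


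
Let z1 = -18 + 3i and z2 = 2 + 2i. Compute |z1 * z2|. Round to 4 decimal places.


Step 1: |z1| = sqrt((-18)^2 + 3^2) = sqrt(333)
Step 2: |z2| = sqrt(2^2 + 2^2) = sqrt(8)
Step 3: |z1*z2| = |z1|*|z2| = sqrt(333) * sqrt(8) = sqrt(333 * 8) = sqrt(2664)
Step 4: = 51.614

51.614


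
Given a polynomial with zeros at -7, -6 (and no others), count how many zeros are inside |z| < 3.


Step 1: Check each root:
  z = -7: |-7| = 7 >= 3
  z = -6: |-6| = 6 >= 3
Step 2: Count = 0

0


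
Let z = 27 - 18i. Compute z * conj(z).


Step 1: conj(z) = 27 + 18i
Step 2: z * conj(z) = 27^2 + (-18)^2
Step 3: = 729 + 324 = 1053

1053


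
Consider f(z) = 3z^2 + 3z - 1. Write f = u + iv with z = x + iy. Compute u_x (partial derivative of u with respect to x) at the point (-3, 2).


Step 1: f(z) = 3(x+iy)^2 + 3(x+iy) - 1
Step 2: u = 3(x^2 - y^2) + 3x - 1
Step 3: u_x = 6x + 3
Step 4: At (-3, 2): u_x = -18 + 3 = -15

-15


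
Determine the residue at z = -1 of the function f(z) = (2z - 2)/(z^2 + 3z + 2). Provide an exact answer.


Step 1: Q(z) = z^2 + 3z + 2 = (z + 1)(z + 2)
Step 2: Q'(z) = 2z + 3
Step 3: Q'(-1) = 1, P(-1) = -4
Step 4: Res = P(-1)/Q'(-1) = -4/1 = -4

-4


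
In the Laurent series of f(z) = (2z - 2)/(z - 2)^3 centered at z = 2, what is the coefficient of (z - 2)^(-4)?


Step 1: Write the numerator in powers of (z - 2): 2z - 2 = 2(z - 2) + (2*2 - 2) = 2(z - 2) + 2
Step 2: Divide by (z - 2)^3: f(z) = 2(z - 2)^(-3) + 2(z - 2)^(-2)
Step 3: This finite sum is the Laurent series of f about z = 2.
Step 4: Only the powers -3 and -2 appear, so the coefficient of (z - 2)^(-4) = 0

0


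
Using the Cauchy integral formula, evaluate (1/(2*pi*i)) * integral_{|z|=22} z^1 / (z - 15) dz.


Step 1: f(z) = z^1, a = 15 is inside |z| = 22
Step 2: By Cauchy integral formula: (1/(2pi*i)) * integral = f(a)
Step 3: f(15) = 15^1 = 15

15


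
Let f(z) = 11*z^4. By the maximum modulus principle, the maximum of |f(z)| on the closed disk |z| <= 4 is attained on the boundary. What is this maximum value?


Step 1: On |z| = 4, |f(z)| = 11 * |z|^4 = 11 * 4^4
Step 2: By maximum modulus principle, maximum is on boundary.
Step 3: Maximum = 11 * 256 = 2816

2816


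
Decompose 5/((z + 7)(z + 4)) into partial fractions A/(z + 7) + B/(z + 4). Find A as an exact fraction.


Step 1: Multiply both sides by (z + 7) and set z = -7
Step 2: A = 5 / (-7 + 4)
Step 3: A = 5 / (-3)
Step 4: A = -5/3

-5/3


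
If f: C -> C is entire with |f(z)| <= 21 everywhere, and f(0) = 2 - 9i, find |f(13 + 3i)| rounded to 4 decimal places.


Step 1: By Liouville's theorem, a bounded entire function is constant.
Step 2: f(z) = f(0) = 2 - 9i for all z.
Step 3: |f(w)| = |2 - 9i| = sqrt(4 + 81)
Step 4: = 9.2195

9.2195


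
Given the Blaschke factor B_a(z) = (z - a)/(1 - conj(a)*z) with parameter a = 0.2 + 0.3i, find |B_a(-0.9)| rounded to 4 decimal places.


Step 1: Numerator z0 - a = -0.9 - (0.2 + 0.3i) = -1.1 - 0.3i
Step 2: Denominator 1 - conj(a)*z0 = 1 - (0.2 - 0.3i)*(-0.9) = 1.18 - 0.27i
Step 3: |z0 - a|^2 = (-1.1)^2 + (-0.3)^2 = 1.3; |1 - conj(a)*z0|^2 = 1.18^2 + (-0.27)^2 = 1.4653
Step 4: |B_a(-0.9)| = sqrt(1.3 / 1.4653) = sqrt(0.88719)
Step 5: = 0.9419

0.9419


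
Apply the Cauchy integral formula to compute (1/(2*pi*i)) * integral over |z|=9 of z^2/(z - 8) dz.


Step 1: f(z) = z^2, a = 8 is inside |z| = 9
Step 2: By Cauchy integral formula: (1/(2pi*i)) * integral = f(a)
Step 3: f(8) = 8^2 = 64

64


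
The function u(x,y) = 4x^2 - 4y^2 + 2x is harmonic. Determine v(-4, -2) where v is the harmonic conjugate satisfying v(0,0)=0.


Step 1: v_x = -u_y = 8y + 0
Step 2: v_y = u_x = 8x + 2
Step 3: v = 8xy + 2y + C
Step 4: v(0,0) = 0 => C = 0
Step 5: v(-4, -2) = 60

60


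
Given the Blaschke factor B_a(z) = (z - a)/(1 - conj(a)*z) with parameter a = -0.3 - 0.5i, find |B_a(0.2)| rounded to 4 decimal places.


Step 1: Numerator z0 - a = 0.2 - (-0.3 - 0.5i) = 0.5 + 0.5i
Step 2: Denominator 1 - conj(a)*z0 = 1 - (-0.3 + 0.5i)*0.2 = 1.06 - 0.1i
Step 3: |z0 - a|^2 = 0.5^2 + 0.5^2 = 0.5; |1 - conj(a)*z0|^2 = 1.06^2 + (-0.1)^2 = 1.1336
Step 4: |B_a(0.2)| = sqrt(0.5 / 1.1336) = sqrt(0.441073)
Step 5: = 0.6641

0.6641


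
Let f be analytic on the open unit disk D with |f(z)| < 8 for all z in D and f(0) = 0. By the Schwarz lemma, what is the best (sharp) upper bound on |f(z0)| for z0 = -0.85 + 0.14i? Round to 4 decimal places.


Step 1: g = f/8 maps D -> D with g(0) = 0, so by the Schwarz lemma |g(z)| <= |z|, i.e. |f(z)| <= 8|z|; this is sharp (f(z) = 8z).
Step 2: |z0|^2 = (-0.85)^2 + 0.14^2 = 0.7421
Step 3: |z0| = sqrt(0.7421) = 0.861452
Step 4: Best bound = 8 * |z0| = 8 * 0.861452 = 6.8916

6.8916


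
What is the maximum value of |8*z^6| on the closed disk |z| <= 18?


Step 1: On |z| = 18, |f(z)| = 8 * |z|^6 = 8 * 18^6
Step 2: By maximum modulus principle, maximum is on boundary.
Step 3: Maximum = 8 * 34012224 = 272097792

272097792


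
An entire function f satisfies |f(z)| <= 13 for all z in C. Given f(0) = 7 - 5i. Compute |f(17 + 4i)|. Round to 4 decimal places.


Step 1: By Liouville's theorem, a bounded entire function is constant.
Step 2: f(z) = f(0) = 7 - 5i for all z.
Step 3: |f(w)| = |7 - 5i| = sqrt(49 + 25)
Step 4: = 8.6023

8.6023


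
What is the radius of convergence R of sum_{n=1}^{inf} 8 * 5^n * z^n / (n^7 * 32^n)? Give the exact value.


Step 1: General term a_n = 8 * 5^n / (n^7 * 32^n)
Step 2: By the root test, |a_n|^(1/n) = 8^(1/n) * 5 / (n^(7/n) * 32) -> 5/32 as n -> infinity (since 8^(1/n) -> 1 and n^(7/n) -> 1)
Step 3: R = 1/lim|a_n|^(1/n) = 32/5

32/5


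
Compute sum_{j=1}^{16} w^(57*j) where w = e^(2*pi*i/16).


Step 1: The sum sum_{j=1}^{n} w^(k*j) equals n if n | k, else 0.
Step 2: Here n = 16, k = 57
Step 3: Does n divide k? 16 | 57 -> False
Step 4: Sum = 0

0


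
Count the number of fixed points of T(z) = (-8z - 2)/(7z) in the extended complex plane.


Step 1: Fixed points satisfy T(z) = z
Step 2: 7z^2 + 8z + 2 = 0
Step 3: Discriminant = 8^2 - 4*7*2 = 8
Step 4: Number of fixed points = 2

2


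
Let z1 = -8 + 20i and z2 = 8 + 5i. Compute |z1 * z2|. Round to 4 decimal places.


Step 1: |z1| = sqrt((-8)^2 + 20^2) = sqrt(464)
Step 2: |z2| = sqrt(8^2 + 5^2) = sqrt(89)
Step 3: |z1*z2| = |z1|*|z2| = sqrt(464) * sqrt(89) = sqrt(464 * 89) = sqrt(41296)
Step 4: = 203.2142

203.2142


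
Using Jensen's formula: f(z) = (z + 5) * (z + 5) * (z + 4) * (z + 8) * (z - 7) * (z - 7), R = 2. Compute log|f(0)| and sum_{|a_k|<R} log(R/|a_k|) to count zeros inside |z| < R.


Jensen's formula: (1/2pi)*integral log|f(Re^it)|dt = log|f(0)| + sum_{|a_k|<R} log(R/|a_k|)
Step 1: f(0) = 5 * 5 * 4 * 8 * (-7) * (-7) = 39200
Step 2: log|f(0)| = log|-5| + log|-5| + log|-4| + log|-8| + log|7| + log|7| = 10.5764
Step 3: Zeros inside |z| < 2: none
Step 4: Jensen sum = (empty sum) = 0
Step 5: n(R) = number of terms in the Jensen sum = count of zeros inside |z| < 2 = 0

0


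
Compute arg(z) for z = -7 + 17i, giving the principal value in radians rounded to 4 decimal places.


Step 1: z = -7 + 17i
Step 2: arg(z) = atan2(17, -7)
Step 3: arg(z) = 1.9614

1.9614


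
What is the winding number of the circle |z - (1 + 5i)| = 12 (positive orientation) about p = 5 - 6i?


Step 1: Center c = (1, 5), radius = 12
Step 2: |p - c|^2 = 4^2 + (-11)^2 = 137
Step 3: r^2 = 144
Step 4: |p-c| < r so winding number = 1

1


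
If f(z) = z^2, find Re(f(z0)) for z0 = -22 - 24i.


Step 1: z0 = -22 - 24i
Step 2: z0^2 = (-22)^2 - (-24)^2 + 1056i
Step 3: real part = 484 - 576 = -92

-92


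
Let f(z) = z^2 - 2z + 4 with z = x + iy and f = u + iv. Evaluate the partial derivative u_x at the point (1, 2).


Step 1: f(z) = (x+iy)^2 - 2(x+iy) + 4
Step 2: u = (x^2 - y^2) - 2x + 4
Step 3: u_x = 2x - 2
Step 4: At (1, 2): u_x = 2 - 2 = 0

0


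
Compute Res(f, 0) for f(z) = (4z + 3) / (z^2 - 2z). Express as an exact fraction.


Step 1: Q(z) = z^2 - 2z = (z)(z - 2)
Step 2: Q'(z) = 2z - 2
Step 3: Q'(0) = -2, P(0) = 3
Step 4: Res = P(0)/Q'(0) = 3/(-2) = -3/2

-3/2


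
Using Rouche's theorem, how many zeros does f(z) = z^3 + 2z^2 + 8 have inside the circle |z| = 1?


Step 1: On |z| = 1 the three terms have sizes |z^3| = 1^3 = 1, |2z^2| = 2*1^2 = 2, |8| = 8
Step 2: The dominant term is g(z) = 8; let h(z) = z^3 + 2z^2 so f = g + h
Step 3: On |z| = 1: |g| = 8 and |h| <= 1 + 2 = 3
Step 4: Since 8 > 3, |h| < |g| on |z| = 1, so by Rouche f has the same number of zeros as g inside |z| < 1
Step 5: g(z) = 8 is a nonzero constant with no zeros inside |z| < 1. Answer = 0

0


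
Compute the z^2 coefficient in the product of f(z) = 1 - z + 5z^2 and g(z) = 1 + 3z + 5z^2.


Step 1: z^2 term in f*g comes from: (1)*(5z^2) + (-z)*(3z) + (5z^2)*(1)
Step 2: = 5 - 3 + 5
Step 3: = 7

7


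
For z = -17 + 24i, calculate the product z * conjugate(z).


Step 1: conj(z) = -17 - 24i
Step 2: z * conj(z) = (-17)^2 + 24^2
Step 3: = 289 + 576 = 865

865


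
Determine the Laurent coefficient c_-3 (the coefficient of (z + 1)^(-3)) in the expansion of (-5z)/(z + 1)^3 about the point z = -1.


Step 1: Write the numerator in powers of (z + 1): -5z = -5(z + 1) + (-5*(-1) + 0) = -5(z + 1) + 5
Step 2: Divide by (z + 1)^3: f(z) = 5(z + 1)^(-3) - 5(z + 1)^(-2)
Step 3: This finite sum is the Laurent series of f about z = -1.
Step 4: Coefficient of (z + 1)^(-3) = -5*(-1) + 0 = 5

5


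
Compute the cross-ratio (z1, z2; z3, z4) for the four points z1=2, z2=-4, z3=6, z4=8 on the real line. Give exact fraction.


Step 1: (z1-z3)(z2-z4) = (-4) * (-12) = 48
Step 2: (z1-z4)(z2-z3) = (-6) * (-10) = 60
Step 3: Cross-ratio = 48/60 = 4/5

4/5


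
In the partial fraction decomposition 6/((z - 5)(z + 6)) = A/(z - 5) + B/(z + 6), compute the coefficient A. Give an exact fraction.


Step 1: Multiply both sides by (z - 5) and set z = 5
Step 2: A = 6 / (5 + 6)
Step 3: A = 6 / 11
Step 4: A = 6/11

6/11


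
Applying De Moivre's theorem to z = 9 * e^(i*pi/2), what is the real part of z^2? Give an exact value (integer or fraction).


Step 1: By De Moivre's theorem, z^2 = 9^2 * e^(i*2*pi/2) = 81 * (cos(pi) + i*sin(pi))
Step 2: |z|^2 = 9^2 = 81
Step 3: The angle pi already lies in [0, 2*pi)
Step 4: cos(pi) = -1
Step 5: Re(z^2) = 81 * (-1) = -81

-81


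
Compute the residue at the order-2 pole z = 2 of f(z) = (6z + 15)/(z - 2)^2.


Step 1: Pole of order 2 at z = 2
Step 2: Res = lim d/dz [(z - 2)^2 * f(z)] as z -> 2
Step 3: (z - 2)^2 * f(z) = 6z + 15
Step 4: d/dz[6z + 15] = 6

6


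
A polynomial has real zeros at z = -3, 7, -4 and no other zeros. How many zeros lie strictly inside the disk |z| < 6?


Step 1: Check each root:
  z = -3: |-3| = 3 < 6
  z = 7: |7| = 7 >= 6
  z = -4: |-4| = 4 < 6
Step 2: Count = 2

2


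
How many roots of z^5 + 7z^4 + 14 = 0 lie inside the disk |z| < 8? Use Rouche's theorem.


Step 1: On |z| = 8 the three terms have sizes |z^5| = 8^5 = 32768, |7z^4| = 7*8^4 = 28672, |14| = 14
Step 2: The dominant term is g(z) = z^5; let h(z) = 7z^4 + 14 so f = g + h
Step 3: On |z| = 8: |g| = 32768 and |h| <= 28672 + 14 = 28686
Step 4: Since 32768 > 28686, |h| < |g| on |z| = 8, so by Rouche f has the same number of zeros as g inside |z| < 8
Step 5: g(z) = z^5 has 5 zeros (all at the origin) inside |z| < 8. Answer = 5

5


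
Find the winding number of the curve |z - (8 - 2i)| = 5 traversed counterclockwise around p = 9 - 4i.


Step 1: Center c = (8, -2), radius = 5
Step 2: |p - c|^2 = 1^2 + (-2)^2 = 5
Step 3: r^2 = 25
Step 4: |p-c| < r so winding number = 1

1


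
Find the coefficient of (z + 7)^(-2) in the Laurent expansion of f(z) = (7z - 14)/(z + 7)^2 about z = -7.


Step 1: Write the numerator in powers of (z + 7): 7z - 14 = 7(z + 7) + (7*(-7) - 14) = 7(z + 7) - 63
Step 2: Divide by (z + 7)^2: f(z) = -63(z + 7)^(-2) + 7(z + 7)^(-1)
Step 3: This finite sum is the Laurent series of f about z = -7.
Step 4: Coefficient of (z + 7)^(-2) = 7*(-7) - 14 = -63

-63


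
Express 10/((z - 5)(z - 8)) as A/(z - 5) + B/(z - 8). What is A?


Step 1: Multiply both sides by (z - 5) and set z = 5
Step 2: A = 10 / (5 - 8)
Step 3: A = 10 / (-3)
Step 4: A = -10/3

-10/3


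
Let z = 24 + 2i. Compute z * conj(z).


Step 1: conj(z) = 24 - 2i
Step 2: z * conj(z) = 24^2 + 2^2
Step 3: = 576 + 4 = 580

580


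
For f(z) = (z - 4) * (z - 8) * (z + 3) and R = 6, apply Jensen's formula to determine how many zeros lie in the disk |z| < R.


Jensen's formula: (1/2pi)*integral log|f(Re^it)|dt = log|f(0)| + sum_{|a_k|<R} log(R/|a_k|)
Step 1: f(0) = (-4) * (-8) * 3 = 96
Step 2: log|f(0)| = log|4| + log|8| + log|-3| = 4.5643
Step 3: Zeros inside |z| < 6: 4, -3
Step 4: Jensen sum = log(6/4) + log(6/3) = 1.0986
Step 5: n(R) = number of terms in the Jensen sum = count of zeros inside |z| < 6 = 2

2


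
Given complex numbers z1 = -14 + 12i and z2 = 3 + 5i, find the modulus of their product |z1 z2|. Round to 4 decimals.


Step 1: |z1| = sqrt((-14)^2 + 12^2) = sqrt(340)
Step 2: |z2| = sqrt(3^2 + 5^2) = sqrt(34)
Step 3: |z1*z2| = |z1|*|z2| = sqrt(340) * sqrt(34) = sqrt(340 * 34) = sqrt(11560)
Step 4: = 107.5174

107.5174


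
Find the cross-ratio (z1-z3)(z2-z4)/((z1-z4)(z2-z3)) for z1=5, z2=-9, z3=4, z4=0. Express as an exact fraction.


Step 1: (z1-z3)(z2-z4) = 1 * (-9) = -9
Step 2: (z1-z4)(z2-z3) = 5 * (-13) = -65
Step 3: Cross-ratio = 9/65 = 9/65

9/65


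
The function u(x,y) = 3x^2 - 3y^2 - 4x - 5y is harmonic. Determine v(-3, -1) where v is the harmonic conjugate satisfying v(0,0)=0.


Step 1: v_x = -u_y = 6y + 5
Step 2: v_y = u_x = 6x - 4
Step 3: v = 6xy + 5x - 4y + C
Step 4: v(0,0) = 0 => C = 0
Step 5: v(-3, -1) = 7

7


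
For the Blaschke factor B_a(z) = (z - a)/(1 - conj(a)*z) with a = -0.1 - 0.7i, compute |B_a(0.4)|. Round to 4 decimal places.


Step 1: Numerator z0 - a = 0.4 - (-0.1 - 0.7i) = 0.5 + 0.7i
Step 2: Denominator 1 - conj(a)*z0 = 1 - (-0.1 + 0.7i)*0.4 = 1.04 - 0.28i
Step 3: |z0 - a|^2 = 0.5^2 + 0.7^2 = 0.74; |1 - conj(a)*z0|^2 = 1.04^2 + (-0.28)^2 = 1.16
Step 4: |B_a(0.4)| = sqrt(0.74 / 1.16) = sqrt(0.637931)
Step 5: = 0.7987

0.7987


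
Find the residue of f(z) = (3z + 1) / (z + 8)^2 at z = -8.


Step 1: Pole of order 2 at z = -8
Step 2: Res = lim d/dz [(z + 8)^2 * f(z)] as z -> -8
Step 3: (z + 8)^2 * f(z) = 3z + 1
Step 4: d/dz[3z + 1] = 3

3


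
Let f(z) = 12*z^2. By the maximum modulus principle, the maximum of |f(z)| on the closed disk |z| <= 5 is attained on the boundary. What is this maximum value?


Step 1: On |z| = 5, |f(z)| = 12 * |z|^2 = 12 * 5^2
Step 2: By maximum modulus principle, maximum is on boundary.
Step 3: Maximum = 12 * 25 = 300

300


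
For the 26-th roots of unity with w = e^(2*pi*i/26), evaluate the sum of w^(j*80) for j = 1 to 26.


Step 1: The sum sum_{j=1}^{n} w^(k*j) equals n if n | k, else 0.
Step 2: Here n = 26, k = 80
Step 3: Does n divide k? 26 | 80 -> False
Step 4: Sum = 0

0


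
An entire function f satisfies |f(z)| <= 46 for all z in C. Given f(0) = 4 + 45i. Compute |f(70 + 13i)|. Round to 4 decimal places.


Step 1: By Liouville's theorem, a bounded entire function is constant.
Step 2: f(z) = f(0) = 4 + 45i for all z.
Step 3: |f(w)| = |4 + 45i| = sqrt(16 + 2025)
Step 4: = 45.1774

45.1774


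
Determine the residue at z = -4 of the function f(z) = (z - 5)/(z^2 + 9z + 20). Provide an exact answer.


Step 1: Q(z) = z^2 + 9z + 20 = (z + 4)(z + 5)
Step 2: Q'(z) = 2z + 9
Step 3: Q'(-4) = 1, P(-4) = -9
Step 4: Res = P(-4)/Q'(-4) = -9/1 = -9

-9


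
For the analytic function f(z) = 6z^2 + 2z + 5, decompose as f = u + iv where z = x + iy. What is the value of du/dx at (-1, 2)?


Step 1: f(z) = 6(x+iy)^2 + 2(x+iy) + 5
Step 2: u = 6(x^2 - y^2) + 2x + 5
Step 3: u_x = 12x + 2
Step 4: At (-1, 2): u_x = -12 + 2 = -10

-10


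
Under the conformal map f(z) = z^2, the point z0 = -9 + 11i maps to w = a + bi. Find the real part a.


Step 1: z0 = -9 + 11i
Step 2: z0^2 = (-9)^2 - 11^2 - 198i
Step 3: real part = 81 - 121 = -40

-40


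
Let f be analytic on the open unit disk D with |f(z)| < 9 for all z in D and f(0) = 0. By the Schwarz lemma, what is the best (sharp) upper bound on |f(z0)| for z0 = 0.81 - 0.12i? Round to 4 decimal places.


Step 1: g = f/9 maps D -> D with g(0) = 0, so by the Schwarz lemma |g(z)| <= |z|, i.e. |f(z)| <= 9|z|; this is sharp (f(z) = 9z).
Step 2: |z0|^2 = 0.81^2 + (-0.12)^2 = 0.6705
Step 3: |z0| = sqrt(0.6705) = 0.818841
Step 4: Best bound = 9 * |z0| = 9 * 0.818841 = 7.3696

7.3696


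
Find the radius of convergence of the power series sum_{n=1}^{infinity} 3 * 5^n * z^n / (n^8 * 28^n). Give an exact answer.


Step 1: General term a_n = 3 * 5^n / (n^8 * 28^n)
Step 2: By the root test, |a_n|^(1/n) = 3^(1/n) * 5 / (n^(8/n) * 28) -> 5/28 as n -> infinity (since 3^(1/n) -> 1 and n^(8/n) -> 1)
Step 3: R = 1/lim|a_n|^(1/n) = 28/5

28/5


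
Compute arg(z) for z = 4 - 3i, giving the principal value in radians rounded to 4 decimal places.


Step 1: z = 4 - 3i
Step 2: arg(z) = atan2(-3, 4)
Step 3: arg(z) = -0.6435

-0.6435


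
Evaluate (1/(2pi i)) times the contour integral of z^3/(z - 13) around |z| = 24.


Step 1: f(z) = z^3, a = 13 is inside |z| = 24
Step 2: By Cauchy integral formula: (1/(2pi*i)) * integral = f(a)
Step 3: f(13) = 13^3 = 2197

2197


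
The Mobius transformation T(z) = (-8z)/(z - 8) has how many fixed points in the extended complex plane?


Step 1: Fixed points satisfy T(z) = z
Step 2: z^2 = 0
Step 3: Discriminant = 0^2 - 4*1*0 = 0
Step 4: Number of fixed points = 1

1


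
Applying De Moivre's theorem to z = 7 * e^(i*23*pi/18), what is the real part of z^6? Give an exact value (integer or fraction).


Step 1: By De Moivre's theorem, z^6 = 7^6 * e^(i*6*23*pi/18) = 117649 * (cos(23*pi/3) + i*sin(23*pi/3))
Step 2: |z|^6 = 7^6 = 117649
Step 3: Reduce the angle mod 2*pi: 23*pi/3 - 6*pi = 5*pi/3
Step 4: cos(5*pi/3) = 1/2
Step 5: Re(z^6) = 117649 * 1/2 = 117649/2

117649/2


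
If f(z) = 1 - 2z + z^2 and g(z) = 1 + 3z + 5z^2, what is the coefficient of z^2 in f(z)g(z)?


Step 1: z^2 term in f*g comes from: (1)*(5z^2) + (-2z)*(3z) + (z^2)*(1)
Step 2: = 5 - 6 + 1
Step 3: = 0

0


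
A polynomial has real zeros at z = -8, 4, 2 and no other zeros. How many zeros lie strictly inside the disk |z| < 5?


Step 1: Check each root:
  z = -8: |-8| = 8 >= 5
  z = 4: |4| = 4 < 5
  z = 2: |2| = 2 < 5
Step 2: Count = 2

2


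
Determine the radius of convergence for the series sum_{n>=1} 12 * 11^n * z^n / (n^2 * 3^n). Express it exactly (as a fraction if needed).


Step 1: General term a_n = 12 * 11^n / (n^2 * 3^n)
Step 2: By the root test, |a_n|^(1/n) = 12^(1/n) * 11 / (n^(2/n) * 3) -> 11/3 as n -> infinity (since 12^(1/n) -> 1 and n^(2/n) -> 1)
Step 3: R = 1/lim|a_n|^(1/n) = 3/11

3/11


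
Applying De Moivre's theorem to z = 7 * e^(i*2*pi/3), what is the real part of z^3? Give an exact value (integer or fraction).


Step 1: By De Moivre's theorem, z^3 = 7^3 * e^(i*3*2*pi/3) = 343 * (cos(2*pi) + i*sin(2*pi))
Step 2: |z|^3 = 7^3 = 343
Step 3: Reduce the angle mod 2*pi: 2*pi - 2*pi = 0
Step 4: cos(0) = 1
Step 5: Re(z^3) = 343 * 1 = 343

343


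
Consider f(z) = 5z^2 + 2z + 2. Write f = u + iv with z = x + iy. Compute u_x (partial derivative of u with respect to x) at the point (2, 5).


Step 1: f(z) = 5(x+iy)^2 + 2(x+iy) + 2
Step 2: u = 5(x^2 - y^2) + 2x + 2
Step 3: u_x = 10x + 2
Step 4: At (2, 5): u_x = 20 + 2 = 22

22


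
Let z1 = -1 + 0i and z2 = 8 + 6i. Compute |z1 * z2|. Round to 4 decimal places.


Step 1: |z1| = sqrt((-1)^2 + 0^2) = sqrt(1)
Step 2: |z2| = sqrt(8^2 + 6^2) = sqrt(100)
Step 3: |z1*z2| = |z1|*|z2| = sqrt(1) * sqrt(100) = sqrt(1 * 100) = sqrt(100)
Step 4: = 10.0

10.0


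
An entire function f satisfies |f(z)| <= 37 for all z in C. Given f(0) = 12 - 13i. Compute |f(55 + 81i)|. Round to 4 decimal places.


Step 1: By Liouville's theorem, a bounded entire function is constant.
Step 2: f(z) = f(0) = 12 - 13i for all z.
Step 3: |f(w)| = |12 - 13i| = sqrt(144 + 169)
Step 4: = 17.6918

17.6918


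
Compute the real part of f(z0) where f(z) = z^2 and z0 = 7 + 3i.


Step 1: z0 = 7 + 3i
Step 2: z0^2 = 7^2 - 3^2 + 42i
Step 3: real part = 49 - 9 = 40

40


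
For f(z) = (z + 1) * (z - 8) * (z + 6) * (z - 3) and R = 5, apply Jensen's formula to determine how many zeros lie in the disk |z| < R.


Jensen's formula: (1/2pi)*integral log|f(Re^it)|dt = log|f(0)| + sum_{|a_k|<R} log(R/|a_k|)
Step 1: f(0) = 1 * (-8) * 6 * (-3) = 144
Step 2: log|f(0)| = log|-1| + log|8| + log|-6| + log|3| = 4.9698
Step 3: Zeros inside |z| < 5: -1, 3
Step 4: Jensen sum = log(5/1) + log(5/3) = 2.1203
Step 5: n(R) = number of terms in the Jensen sum = count of zeros inside |z| < 5 = 2

2


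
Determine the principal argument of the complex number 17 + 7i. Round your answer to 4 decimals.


Step 1: z = 17 + 7i
Step 2: arg(z) = atan2(7, 17)
Step 3: arg(z) = 0.3906

0.3906


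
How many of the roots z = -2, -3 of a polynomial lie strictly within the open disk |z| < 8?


Step 1: Check each root:
  z = -2: |-2| = 2 < 8
  z = -3: |-3| = 3 < 8
Step 2: Count = 2

2


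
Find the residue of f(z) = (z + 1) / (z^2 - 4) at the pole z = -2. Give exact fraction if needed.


Step 1: Q(z) = z^2 - 4 = (z + 2)(z - 2)
Step 2: Q'(z) = 2z
Step 3: Q'(-2) = -4, P(-2) = -1
Step 4: Res = P(-2)/Q'(-2) = -1/(-4) = 1/4

1/4


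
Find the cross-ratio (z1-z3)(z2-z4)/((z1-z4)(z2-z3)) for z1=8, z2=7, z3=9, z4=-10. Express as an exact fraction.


Step 1: (z1-z3)(z2-z4) = (-1) * 17 = -17
Step 2: (z1-z4)(z2-z3) = 18 * (-2) = -36
Step 3: Cross-ratio = 17/36 = 17/36

17/36


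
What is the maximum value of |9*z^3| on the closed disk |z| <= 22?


Step 1: On |z| = 22, |f(z)| = 9 * |z|^3 = 9 * 22^3
Step 2: By maximum modulus principle, maximum is on boundary.
Step 3: Maximum = 9 * 10648 = 95832

95832


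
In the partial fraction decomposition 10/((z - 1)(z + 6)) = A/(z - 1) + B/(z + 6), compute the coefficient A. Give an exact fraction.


Step 1: Multiply both sides by (z - 1) and set z = 1
Step 2: A = 10 / (1 + 6)
Step 3: A = 10 / 7
Step 4: A = 10/7

10/7


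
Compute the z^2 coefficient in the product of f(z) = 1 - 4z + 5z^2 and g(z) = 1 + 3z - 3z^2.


Step 1: z^2 term in f*g comes from: (1)*(-3z^2) + (-4z)*(3z) + (5z^2)*(1)
Step 2: = -3 - 12 + 5
Step 3: = -10

-10


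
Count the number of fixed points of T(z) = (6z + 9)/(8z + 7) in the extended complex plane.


Step 1: Fixed points satisfy T(z) = z
Step 2: 8z^2 + z - 9 = 0
Step 3: Discriminant = 1^2 - 4*8*(-9) = 289
Step 4: Number of fixed points = 2

2


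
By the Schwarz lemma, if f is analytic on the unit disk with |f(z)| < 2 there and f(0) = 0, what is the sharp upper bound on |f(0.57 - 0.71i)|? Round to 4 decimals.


Step 1: g = f/2 maps D -> D with g(0) = 0, so by the Schwarz lemma |g(z)| <= |z|, i.e. |f(z)| <= 2|z|; this is sharp (f(z) = 2z).
Step 2: |z0|^2 = 0.57^2 + (-0.71)^2 = 0.829
Step 3: |z0| = sqrt(0.829) = 0.910494
Step 4: Best bound = 2 * |z0| = 2 * 0.910494 = 1.821

1.821
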